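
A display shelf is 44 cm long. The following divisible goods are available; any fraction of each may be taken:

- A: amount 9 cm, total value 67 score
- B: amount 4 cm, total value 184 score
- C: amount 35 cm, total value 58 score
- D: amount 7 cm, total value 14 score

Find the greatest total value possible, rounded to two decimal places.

Take in order of value per unit:
- B (184/4 per unit): all 4 → value 184, running total 184.00
- A (67/9 per unit): all 9 → value 67, running total 251.00
- D (14/7 per unit): all 7 → value 14, running total 265.00
- C (58/35 per unit): 24 of 35 → value 24×58/35 = 39.7714, running total 304.77
Total 304.77.

304.77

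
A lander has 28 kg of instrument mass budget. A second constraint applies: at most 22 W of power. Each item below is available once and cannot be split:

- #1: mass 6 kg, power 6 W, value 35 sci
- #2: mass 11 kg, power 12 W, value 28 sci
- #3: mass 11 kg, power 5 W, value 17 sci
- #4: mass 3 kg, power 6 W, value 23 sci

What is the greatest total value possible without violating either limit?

75 sci

Feasible sets respecting both limits:
- #1+#3+#4: mass 20, power 17, value 75
- #1+#2: mass 17, power 18, value 63
- #1+#4: mass 9, power 12, value 58
Best: 75 sci.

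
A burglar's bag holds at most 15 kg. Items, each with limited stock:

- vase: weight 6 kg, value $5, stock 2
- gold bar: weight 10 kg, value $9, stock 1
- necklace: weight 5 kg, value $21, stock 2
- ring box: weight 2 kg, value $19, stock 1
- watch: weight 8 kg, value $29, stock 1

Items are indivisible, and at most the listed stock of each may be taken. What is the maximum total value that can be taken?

$69

Top feasible selections:
- 1×necklace + 1×ring box + 1×watch: weight 15, value 69
- 2×necklace + 1×ring box: weight 12, value 61
- 1×necklace + 1×watch: weight 13, value 50
- 1×ring box + 1×watch: weight 10, value 48
Best: $69.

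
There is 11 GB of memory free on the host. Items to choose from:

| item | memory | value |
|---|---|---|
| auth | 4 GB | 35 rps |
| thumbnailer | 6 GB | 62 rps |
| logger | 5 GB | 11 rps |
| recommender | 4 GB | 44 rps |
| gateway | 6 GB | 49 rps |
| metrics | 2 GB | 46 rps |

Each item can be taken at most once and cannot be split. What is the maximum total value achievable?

This is a 0/1 knapsack; check combinations near the capacity.
- auth+recommender+metrics: memory 4+4+2=10, value 35+44+46=125
- thumbnailer+metrics: memory 6+2=8, value 62+46=108
- thumbnailer+recommender: memory 6+4=10, value 62+44=106
- logger+recommender+metrics: memory 5+4+2=11, value 11+44+46=101
Best: 125 rps.

125 rps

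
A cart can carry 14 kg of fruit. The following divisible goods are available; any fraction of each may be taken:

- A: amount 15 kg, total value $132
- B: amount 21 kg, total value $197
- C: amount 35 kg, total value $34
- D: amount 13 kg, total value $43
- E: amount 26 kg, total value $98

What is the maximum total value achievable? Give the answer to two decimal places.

131.33

Take in order of value per unit:
- B (197/21 per unit): 14 of 21 → value 14×197/21 = 131.3333, running total 131.33
Total 131.33.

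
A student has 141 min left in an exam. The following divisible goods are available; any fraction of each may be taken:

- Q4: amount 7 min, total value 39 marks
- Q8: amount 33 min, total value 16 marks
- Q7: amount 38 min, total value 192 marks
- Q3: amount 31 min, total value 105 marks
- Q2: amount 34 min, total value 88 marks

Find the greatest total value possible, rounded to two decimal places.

439.03

Take in order of value per unit:
- Q4 (39/7 per unit): all 7 → value 39, running total 39.00
- Q7 (192/38 per unit): all 38 → value 192, running total 231.00
- Q3 (105/31 per unit): all 31 → value 105, running total 336.00
- Q2 (88/34 per unit): all 34 → value 88, running total 424.00
- Q8 (16/33 per unit): 31 of 33 → value 31×16/33 = 15.0303, running total 439.03
Total 439.03.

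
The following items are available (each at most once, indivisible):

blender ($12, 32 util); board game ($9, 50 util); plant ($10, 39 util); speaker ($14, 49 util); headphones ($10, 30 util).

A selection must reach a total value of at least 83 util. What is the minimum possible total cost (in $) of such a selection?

19

Subsets with value ≥ 83, sorted by total cost:
- board game+plant: cost 19, value 89
- board game+speaker: cost 23, value 99
- plant+speaker: cost 24, value 88
- board game+plant+headphones: cost 29, value 119
Minimum cost: 19 $.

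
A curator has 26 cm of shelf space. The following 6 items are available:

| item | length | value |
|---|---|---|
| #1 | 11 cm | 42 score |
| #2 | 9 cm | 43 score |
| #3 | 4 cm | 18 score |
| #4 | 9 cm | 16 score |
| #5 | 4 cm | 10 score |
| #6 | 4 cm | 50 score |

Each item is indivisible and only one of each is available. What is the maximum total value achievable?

135 score

Check high-value combinations within 26 cm:
- #1+#2+#6: length 11+9+4=24, value 42+43+50=135
- #2+#3+#4+#6: length 9+4+9+4=26, value 43+18+16+50=127
- #2+#3+#5+#6: length 9+4+4+4=21, value 43+18+10+50=121
- #1+#3+#5+#6: length 11+4+4+4=23, value 42+18+10+50=120
Best: 135 score.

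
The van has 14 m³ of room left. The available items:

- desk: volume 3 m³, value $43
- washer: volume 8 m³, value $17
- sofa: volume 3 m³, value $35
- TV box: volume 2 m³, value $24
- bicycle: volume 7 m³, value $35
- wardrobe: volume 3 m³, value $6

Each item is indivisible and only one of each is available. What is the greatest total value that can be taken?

Check high-value combinations within 14 m³:
- desk+sofa+bicycle: volume 3+3+7=13, value 43+35+35=113
- desk+sofa+TV box+wardrobe: volume 3+3+2+3=11, value 43+35+24+6=108
- desk+sofa+TV box: volume 3+3+2=8, value 43+35+24=102
Best: $113.

$113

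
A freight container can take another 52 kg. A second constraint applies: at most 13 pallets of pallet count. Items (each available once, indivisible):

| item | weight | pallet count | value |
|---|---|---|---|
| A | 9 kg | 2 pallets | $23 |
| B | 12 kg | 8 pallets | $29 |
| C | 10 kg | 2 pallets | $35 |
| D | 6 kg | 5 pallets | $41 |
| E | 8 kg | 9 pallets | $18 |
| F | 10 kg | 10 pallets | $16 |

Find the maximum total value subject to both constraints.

$99

Feasible sets respecting both limits:
- A+C+D: weight 25, pallet count 9, value 99
- A+B+C: weight 31, pallet count 12, value 87
- C+D: weight 16, pallet count 7, value 76
Best: $99.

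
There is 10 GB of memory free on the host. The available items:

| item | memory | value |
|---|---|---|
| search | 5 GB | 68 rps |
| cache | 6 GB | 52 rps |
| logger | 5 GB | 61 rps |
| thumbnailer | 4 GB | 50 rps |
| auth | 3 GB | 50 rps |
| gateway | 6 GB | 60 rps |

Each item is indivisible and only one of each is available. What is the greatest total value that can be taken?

129 rps

Check high-value combinations within 10 GB:
- search+logger: memory 5+5=10, value 68+61=129
- search+auth: memory 5+3=8, value 68+50=118
- search+thumbnailer: memory 5+4=9, value 68+50=118
- logger+auth: memory 5+3=8, value 61+50=111
Best: 129 rps.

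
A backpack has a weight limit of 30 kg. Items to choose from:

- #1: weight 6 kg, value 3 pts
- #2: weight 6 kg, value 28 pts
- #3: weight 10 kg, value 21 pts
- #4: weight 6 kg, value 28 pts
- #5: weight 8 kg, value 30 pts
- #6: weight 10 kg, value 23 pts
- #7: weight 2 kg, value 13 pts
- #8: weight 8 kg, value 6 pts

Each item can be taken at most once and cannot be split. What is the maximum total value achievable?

109 pts

Check high-value combinations within 30 kg:
- #2+#4+#5+#6: weight 6+6+8+10=30, value 28+28+30+23=109
- #2+#3+#4+#5: weight 6+10+6+8=30, value 28+21+28+30=107
- #2+#4+#5+#7+#8: weight 6+6+8+2+8=30, value 28+28+30+13+6=105
- #1+#2+#4+#5+#7: weight 6+6+6+8+2=28, value 3+28+28+30+13=102
- #2+#4+#5+#7: weight 6+6+8+2=22, value 28+28+30+13=99
Best: 109 pts.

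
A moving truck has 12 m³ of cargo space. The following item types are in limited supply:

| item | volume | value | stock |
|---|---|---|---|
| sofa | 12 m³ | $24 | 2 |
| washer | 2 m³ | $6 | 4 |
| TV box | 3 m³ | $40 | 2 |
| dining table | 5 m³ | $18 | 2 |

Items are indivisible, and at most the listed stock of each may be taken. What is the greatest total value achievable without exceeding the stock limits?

Top feasible selections:
- 2×TV box + 1×dining table: volume 11, value 98
- 3×washer + 2×TV box: volume 12, value 98
Best: $98.

$98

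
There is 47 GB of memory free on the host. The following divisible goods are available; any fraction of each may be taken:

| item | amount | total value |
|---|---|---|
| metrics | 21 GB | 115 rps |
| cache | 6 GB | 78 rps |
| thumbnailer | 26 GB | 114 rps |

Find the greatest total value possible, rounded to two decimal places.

280.69

Take in order of value per unit:
- cache (78/6 per unit): all 6 → value 78, running total 78.00
- metrics (115/21 per unit): all 21 → value 115, running total 193.00
- thumbnailer (114/26 per unit): 20 of 26 → value 20×114/26 = 87.6923, running total 280.69
Total 280.69.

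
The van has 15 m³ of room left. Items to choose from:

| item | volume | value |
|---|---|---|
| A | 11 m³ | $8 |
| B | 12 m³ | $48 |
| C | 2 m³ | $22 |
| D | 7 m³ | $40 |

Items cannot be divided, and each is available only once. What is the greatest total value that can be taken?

Check high-value combinations within 15 m³:
- B+C: volume 12+2=14, value 48+22=70
- C+D: volume 2+7=9, value 22+40=62
- B: volume 12, value 48
- D: volume 7, value 40
- A+C: volume 11+2=13, value 8+22=30
Best: $70.

$70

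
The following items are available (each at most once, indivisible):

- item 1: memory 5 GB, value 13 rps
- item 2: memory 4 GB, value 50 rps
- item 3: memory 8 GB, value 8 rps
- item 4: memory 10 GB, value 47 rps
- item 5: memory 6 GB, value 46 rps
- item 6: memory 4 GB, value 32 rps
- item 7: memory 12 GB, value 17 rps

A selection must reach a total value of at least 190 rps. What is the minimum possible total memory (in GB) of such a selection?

36

Subsets with value ≥ 190, sorted by total memory:
- item 2+item 4+item 5+item 6+item 7: memory 36, value 192
- item 1+item 2+item 3+item 4+item 5+item 6: memory 37, value 196
- item 1+item 2+item 4+item 5+item 6+item 7: memory 41, value 205
Minimum memory: 36 GB.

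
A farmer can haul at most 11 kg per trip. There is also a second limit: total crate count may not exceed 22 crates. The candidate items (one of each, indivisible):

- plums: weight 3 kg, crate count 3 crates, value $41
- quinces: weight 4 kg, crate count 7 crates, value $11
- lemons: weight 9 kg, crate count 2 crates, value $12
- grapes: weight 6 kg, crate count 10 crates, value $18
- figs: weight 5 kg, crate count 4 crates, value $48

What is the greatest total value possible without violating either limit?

$89

Feasible sets respecting both limits:
- plums+figs: weight 8, crate count 7, value 89
- grapes+figs: weight 11, crate count 14, value 66
- plums+grapes: weight 9, crate count 13, value 59
Best: $89.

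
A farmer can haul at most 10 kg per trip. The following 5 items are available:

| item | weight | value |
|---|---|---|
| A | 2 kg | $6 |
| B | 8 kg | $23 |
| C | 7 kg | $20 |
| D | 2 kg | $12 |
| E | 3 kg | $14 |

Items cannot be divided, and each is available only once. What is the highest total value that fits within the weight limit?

This is a 0/1 knapsack; check combinations near the capacity.
- B+D: weight 8+2=10, value 23+12=35
- C+E: weight 7+3=10, value 20+14=34
- A+D+E: weight 2+2+3=7, value 6+12+14=32
- C+D: weight 7+2=9, value 20+12=32
- A+B: weight 2+8=10, value 6+23=29
Best: $35.

$35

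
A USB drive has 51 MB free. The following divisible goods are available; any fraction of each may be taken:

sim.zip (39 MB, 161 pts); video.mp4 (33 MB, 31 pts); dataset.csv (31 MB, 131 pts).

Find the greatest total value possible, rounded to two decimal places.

213.56

Take in order of value per unit:
- dataset.csv (131/31 per unit): all 31 → value 131, running total 131.00
- sim.zip (161/39 per unit): 20 of 39 → value 20×161/39 = 82.5641, running total 213.56
Total 213.56.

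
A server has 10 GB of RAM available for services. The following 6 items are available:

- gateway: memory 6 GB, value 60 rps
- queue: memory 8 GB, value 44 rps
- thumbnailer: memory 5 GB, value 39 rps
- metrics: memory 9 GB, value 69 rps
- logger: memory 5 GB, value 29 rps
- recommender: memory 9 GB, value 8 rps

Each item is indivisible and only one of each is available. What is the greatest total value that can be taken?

69 rps

Check high-value combinations within 10 GB:
- metrics: memory 9, value 69
- thumbnailer+logger: memory 5+5=10, value 39+29=68
- gateway: memory 6, value 60
- queue: memory 8, value 44
Best: 69 rps.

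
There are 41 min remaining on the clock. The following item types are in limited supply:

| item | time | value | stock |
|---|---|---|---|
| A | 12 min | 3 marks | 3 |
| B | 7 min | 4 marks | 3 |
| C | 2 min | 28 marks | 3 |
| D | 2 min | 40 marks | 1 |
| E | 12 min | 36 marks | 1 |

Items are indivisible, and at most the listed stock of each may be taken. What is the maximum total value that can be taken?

172 marks

Top feasible selections:
- 3×B + 3×C + 1×D + 1×E: time 41, value 172
- 2×B + 3×C + 1×D + 1×E: time 34, value 168
- 1×A + 1×B + 3×C + 1×D + 1×E: time 39, value 167
Best: 172 marks.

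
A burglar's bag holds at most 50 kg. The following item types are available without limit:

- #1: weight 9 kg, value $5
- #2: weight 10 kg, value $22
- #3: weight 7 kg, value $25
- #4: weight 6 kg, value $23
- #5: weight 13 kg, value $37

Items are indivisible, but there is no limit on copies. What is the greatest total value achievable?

Best value-per-unit is #4 at 23/6; filling with it alone gives 8×23 = 184.
Optimal mix: 2×#3 + 6×#4 → weight 50, value 188.

$188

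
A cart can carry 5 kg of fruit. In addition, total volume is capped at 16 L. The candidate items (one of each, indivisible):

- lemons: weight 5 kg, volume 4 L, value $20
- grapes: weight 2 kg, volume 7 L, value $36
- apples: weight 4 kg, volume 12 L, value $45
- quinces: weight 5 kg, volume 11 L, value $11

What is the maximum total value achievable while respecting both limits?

$45

Feasible sets respecting both limits:
- apples: weight 4, volume 12, value 45
- grapes: weight 2, volume 7, value 36
- lemons: weight 5, volume 4, value 20
- quinces: weight 5, volume 11, value 11
Best: $45.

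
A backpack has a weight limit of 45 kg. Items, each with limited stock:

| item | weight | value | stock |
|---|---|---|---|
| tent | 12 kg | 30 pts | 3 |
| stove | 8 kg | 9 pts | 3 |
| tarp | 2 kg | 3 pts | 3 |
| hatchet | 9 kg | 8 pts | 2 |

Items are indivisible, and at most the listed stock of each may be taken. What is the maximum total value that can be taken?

Top feasible selections:
- 3×tent + 3×tarp: weight 42, value 99
- 3×tent + 1×stove: weight 44, value 99
Best: 99 pts.

99 pts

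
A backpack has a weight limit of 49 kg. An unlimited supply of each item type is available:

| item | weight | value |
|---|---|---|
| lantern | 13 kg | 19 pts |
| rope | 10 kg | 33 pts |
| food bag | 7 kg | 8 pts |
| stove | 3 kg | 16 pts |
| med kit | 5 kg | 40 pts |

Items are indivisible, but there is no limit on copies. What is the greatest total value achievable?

Best value-per-unit is med kit at 40/5; filling with it alone gives 9×40 = 360.
Optimal mix: 1×stove + 9×med kit → weight 48, value 376.

376 pts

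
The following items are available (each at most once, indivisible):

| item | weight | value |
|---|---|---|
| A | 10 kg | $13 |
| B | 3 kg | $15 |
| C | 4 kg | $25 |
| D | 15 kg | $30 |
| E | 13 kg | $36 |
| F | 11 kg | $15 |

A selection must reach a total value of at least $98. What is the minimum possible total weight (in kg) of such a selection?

Subsets with value ≥ 98, sorted by total weight:
- B+C+D+E: weight 35, value 106
- A+B+C+E+F: weight 41, value 104
- A+C+D+E: weight 42, value 104
Minimum weight: 35 kg.

35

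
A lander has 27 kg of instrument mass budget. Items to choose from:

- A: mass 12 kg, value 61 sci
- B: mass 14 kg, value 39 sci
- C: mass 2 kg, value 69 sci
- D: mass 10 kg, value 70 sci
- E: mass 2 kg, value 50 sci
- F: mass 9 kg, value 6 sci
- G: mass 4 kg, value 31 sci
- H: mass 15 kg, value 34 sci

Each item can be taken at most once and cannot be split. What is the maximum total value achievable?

This is a 0/1 knapsack; check combinations near the capacity.
- A+C+D+E: mass 12+2+10+2=26, value 61+69+70+50=250
- C+D+E+F+G: mass 2+10+2+9+4=27, value 69+70+50+6+31=226
- C+D+E+G: mass 2+10+2+4=18, value 69+70+50+31=220
- A+C+E+G: mass 12+2+2+4=20, value 61+69+50+31=211
Best: 250 sci.

250 sci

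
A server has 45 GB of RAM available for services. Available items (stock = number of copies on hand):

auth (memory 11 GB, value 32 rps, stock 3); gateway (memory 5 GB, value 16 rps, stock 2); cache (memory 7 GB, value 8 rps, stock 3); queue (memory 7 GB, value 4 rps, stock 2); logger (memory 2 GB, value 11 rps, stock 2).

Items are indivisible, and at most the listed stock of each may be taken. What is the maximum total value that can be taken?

139 rps

Top feasible selections:
- 3×auth + 2×gateway + 1×logger: memory 45, value 139
- 3×auth + 1×gateway + 2×logger: memory 42, value 134
Best: 139 rps.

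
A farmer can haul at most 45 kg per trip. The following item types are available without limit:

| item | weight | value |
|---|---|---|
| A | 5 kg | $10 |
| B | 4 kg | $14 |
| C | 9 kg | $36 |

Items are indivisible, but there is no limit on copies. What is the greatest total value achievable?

Best value-per-unit is C at 36/9, and filling with it alone uses weight 5×9=45. No mix of the others beats 5×36 = 180.

$180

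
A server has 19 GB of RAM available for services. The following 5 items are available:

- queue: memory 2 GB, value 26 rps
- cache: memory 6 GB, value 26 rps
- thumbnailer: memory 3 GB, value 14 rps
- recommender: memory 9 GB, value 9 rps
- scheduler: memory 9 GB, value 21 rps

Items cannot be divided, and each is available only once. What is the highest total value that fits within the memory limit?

73 rps

Check high-value combinations within 19 GB:
- queue+cache+scheduler: memory 2+6+9=17, value 26+26+21=73
- queue+cache+thumbnailer: memory 2+6+3=11, value 26+26+14=66
- queue+thumbnailer+scheduler: memory 2+3+9=14, value 26+14+21=61
- queue+cache+recommender: memory 2+6+9=17, value 26+26+9=61
Best: 73 rps.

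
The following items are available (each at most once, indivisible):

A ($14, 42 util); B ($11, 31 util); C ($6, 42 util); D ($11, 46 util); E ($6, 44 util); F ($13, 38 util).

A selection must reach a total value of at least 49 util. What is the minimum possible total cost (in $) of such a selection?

12

Subsets with value ≥ 49, sorted by total cost:
- C+E: cost 12, value 86
- D+E: cost 17, value 90
Minimum cost: 12 $.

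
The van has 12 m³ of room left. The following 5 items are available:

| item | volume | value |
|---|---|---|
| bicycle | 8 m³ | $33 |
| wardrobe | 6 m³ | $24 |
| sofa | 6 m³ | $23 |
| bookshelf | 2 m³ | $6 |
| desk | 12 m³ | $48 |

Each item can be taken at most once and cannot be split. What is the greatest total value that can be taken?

$48

Check high-value combinations within 12 m³:
- desk: volume 12, value 48
- wardrobe+sofa: volume 6+6=12, value 24+23=47
- bicycle+bookshelf: volume 8+2=10, value 33+6=39
- bicycle: volume 8, value 33
Best: $48.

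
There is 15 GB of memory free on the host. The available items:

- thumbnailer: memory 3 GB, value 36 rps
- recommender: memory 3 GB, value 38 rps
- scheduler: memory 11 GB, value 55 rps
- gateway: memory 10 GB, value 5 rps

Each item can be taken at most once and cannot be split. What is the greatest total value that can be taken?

93 rps

Check high-value combinations within 15 GB:
- recommender+scheduler: memory 3+11=14, value 38+55=93
- thumbnailer+scheduler: memory 3+11=14, value 36+55=91
- thumbnailer+recommender: memory 3+3=6, value 36+38=74
- scheduler: memory 11, value 55
- recommender+gateway: memory 3+10=13, value 38+5=43
Best: 93 rps.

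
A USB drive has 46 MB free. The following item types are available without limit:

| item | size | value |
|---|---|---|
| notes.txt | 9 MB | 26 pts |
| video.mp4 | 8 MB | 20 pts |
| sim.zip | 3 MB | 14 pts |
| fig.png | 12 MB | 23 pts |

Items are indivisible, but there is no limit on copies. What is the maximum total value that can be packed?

Best value-per-unit is sim.zip at 14/3, and filling with it alone uses size 15×3=45. No mix of the others beats 15×14 = 210.

210 pts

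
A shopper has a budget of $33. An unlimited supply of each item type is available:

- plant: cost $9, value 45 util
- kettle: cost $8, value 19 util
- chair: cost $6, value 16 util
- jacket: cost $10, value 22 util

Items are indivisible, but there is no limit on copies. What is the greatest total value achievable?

151 util

Best value-per-unit is plant at 45/9; filling with it alone gives 3×45 = 135.
Optimal mix: 3×plant + 1×chair → cost 33, value 151.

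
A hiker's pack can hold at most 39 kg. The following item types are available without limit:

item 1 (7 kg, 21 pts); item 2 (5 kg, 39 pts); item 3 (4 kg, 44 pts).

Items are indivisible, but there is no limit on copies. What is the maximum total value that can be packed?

396 pts

Best value-per-unit is item 3 at 44/4, and filling with it alone uses weight 9×4=36. No mix of the others beats 9×44 = 396.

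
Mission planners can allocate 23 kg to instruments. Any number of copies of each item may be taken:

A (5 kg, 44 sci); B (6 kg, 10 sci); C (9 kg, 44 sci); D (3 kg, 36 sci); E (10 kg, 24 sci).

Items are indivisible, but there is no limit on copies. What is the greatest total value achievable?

Best value-per-unit is D at 36/3; filling with it alone gives 7×36 = 252.
Optimal mix: 1×A + 6×D → mass 23, value 260.

260 sci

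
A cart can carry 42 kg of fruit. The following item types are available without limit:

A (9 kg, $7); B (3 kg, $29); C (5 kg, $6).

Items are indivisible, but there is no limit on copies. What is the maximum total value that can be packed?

Best value-per-unit is B at 29/3, and filling with it alone uses weight 14×3=42. No mix of the others beats 14×29 = 406.

$406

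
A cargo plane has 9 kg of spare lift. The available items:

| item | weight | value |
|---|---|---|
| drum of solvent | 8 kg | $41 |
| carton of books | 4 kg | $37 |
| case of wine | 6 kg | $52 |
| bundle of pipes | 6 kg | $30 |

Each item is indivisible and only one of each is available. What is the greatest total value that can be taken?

This is a 0/1 knapsack; check combinations near the capacity.
- case of wine: weight 6, value 52
- drum of solvent: weight 8, value 41
- carton of books: weight 4, value 37
- bundle of pipes: weight 6, value 30
Best: $52.

$52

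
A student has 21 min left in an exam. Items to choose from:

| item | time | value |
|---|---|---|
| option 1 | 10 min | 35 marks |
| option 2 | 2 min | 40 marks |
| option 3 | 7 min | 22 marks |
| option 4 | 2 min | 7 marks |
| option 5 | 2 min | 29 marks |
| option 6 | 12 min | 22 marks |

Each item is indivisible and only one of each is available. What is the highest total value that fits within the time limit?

126 marks

Check high-value combinations within 21 min:
- option 1+option 2+option 3+option 5: time 10+2+7+2=21, value 35+40+22+29=126
- option 1+option 2+option 4+option 5: time 10+2+2+2=16, value 35+40+7+29=111
- option 1+option 2+option 5: time 10+2+2=14, value 35+40+29=104
- option 1+option 2+option 3+option 4: time 10+2+7+2=21, value 35+40+22+7=104
Best: 126 marks.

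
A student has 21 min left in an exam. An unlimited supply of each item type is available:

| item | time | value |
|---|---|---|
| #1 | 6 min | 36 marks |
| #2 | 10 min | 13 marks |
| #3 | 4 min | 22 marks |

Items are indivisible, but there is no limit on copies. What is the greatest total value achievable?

Best value-per-unit is #1 at 36/6; filling with it alone gives 3×36 = 108.
Optimal mix: 2×#1 + 2×#3 → time 20, value 116.

116 marks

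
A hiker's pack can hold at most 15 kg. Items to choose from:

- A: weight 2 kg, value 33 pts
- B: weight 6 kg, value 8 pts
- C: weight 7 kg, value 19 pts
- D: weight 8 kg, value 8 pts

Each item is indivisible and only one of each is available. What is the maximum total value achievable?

This is a 0/1 knapsack; check combinations near the capacity.
- A+B+C: weight 2+6+7=15, value 33+8+19=60
- A+C: weight 2+7=9, value 33+19=52
- A+B: weight 2+6=8, value 33+8=41
- A+D: weight 2+8=10, value 33+8=41
- A: weight 2, value 33
Best: 60 pts.

60 pts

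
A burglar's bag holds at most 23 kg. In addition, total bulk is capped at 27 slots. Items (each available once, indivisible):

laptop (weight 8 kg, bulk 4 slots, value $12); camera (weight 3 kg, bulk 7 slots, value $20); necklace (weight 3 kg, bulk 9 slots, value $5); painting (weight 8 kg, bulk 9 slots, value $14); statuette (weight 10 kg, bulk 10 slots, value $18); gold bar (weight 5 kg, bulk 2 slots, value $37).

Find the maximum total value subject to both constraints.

Feasible sets respecting both limits:
- camera+necklace+painting+gold bar: weight 19, bulk 27, value 76
- camera+statuette+gold bar: weight 18, bulk 19, value 75
- laptop+camera+necklace+gold bar: weight 19, bulk 22, value 74
- camera+painting+gold bar: weight 16, bulk 18, value 71
Best: $76.

$76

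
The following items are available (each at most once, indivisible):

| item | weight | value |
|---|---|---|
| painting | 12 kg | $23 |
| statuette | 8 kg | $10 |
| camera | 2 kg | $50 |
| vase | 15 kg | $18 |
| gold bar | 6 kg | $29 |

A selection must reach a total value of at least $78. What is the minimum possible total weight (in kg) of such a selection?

Subsets with value ≥ 78, sorted by total weight:
- camera+gold bar: weight 8, value 79
- statuette+camera+gold bar: weight 16, value 89
Minimum weight: 8 kg.

8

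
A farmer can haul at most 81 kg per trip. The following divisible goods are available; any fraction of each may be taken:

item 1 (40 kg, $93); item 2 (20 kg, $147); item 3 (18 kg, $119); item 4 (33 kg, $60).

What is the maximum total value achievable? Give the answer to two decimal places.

Take in order of value per unit:
- item 2 (147/20 per unit): all 20 → value 147, running total 147.00
- item 3 (119/18 per unit): all 18 → value 119, running total 266.00
- item 1 (93/40 per unit): all 40 → value 93, running total 359.00
- item 4 (60/33 per unit): 3 of 33 → value 3×60/33 = 5.4545, running total 364.45
Total 364.45.

364.45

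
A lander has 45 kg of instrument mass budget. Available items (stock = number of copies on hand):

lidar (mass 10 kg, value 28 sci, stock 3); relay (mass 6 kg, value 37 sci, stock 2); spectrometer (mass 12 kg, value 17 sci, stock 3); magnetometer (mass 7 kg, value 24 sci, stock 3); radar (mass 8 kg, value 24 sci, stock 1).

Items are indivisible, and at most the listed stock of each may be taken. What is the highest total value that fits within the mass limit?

174 sci

Top feasible selections:
- 1×lidar + 2×relay + 3×magnetometer: mass 43, value 174
- 1×lidar + 2×relay + 2×magnetometer + 1×radar: mass 44, value 174
- 2×relay + 3×magnetometer + 1×radar: mass 41, value 170
Best: 174 sci.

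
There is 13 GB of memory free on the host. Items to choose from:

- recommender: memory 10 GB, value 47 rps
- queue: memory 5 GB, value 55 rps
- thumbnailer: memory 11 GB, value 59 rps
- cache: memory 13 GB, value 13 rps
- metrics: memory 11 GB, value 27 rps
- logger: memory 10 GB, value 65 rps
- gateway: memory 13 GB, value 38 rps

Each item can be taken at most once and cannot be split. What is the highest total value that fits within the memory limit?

This is a 0/1 knapsack; check combinations near the capacity.
- logger: memory 10, value 65
- thumbnailer: memory 11, value 59
- queue: memory 5, value 55
- recommender: memory 10, value 47
- gateway: memory 13, value 38
Best: 65 rps.

65 rps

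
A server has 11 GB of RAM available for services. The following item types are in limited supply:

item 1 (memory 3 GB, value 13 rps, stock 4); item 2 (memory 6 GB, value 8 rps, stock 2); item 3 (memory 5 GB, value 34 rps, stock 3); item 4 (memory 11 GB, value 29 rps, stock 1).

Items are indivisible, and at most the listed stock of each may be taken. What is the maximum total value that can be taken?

68 rps

Best selections within memory 11 and stock limits:
- 2×item 3: memory 10, value 68
- 2×item 1 + 1×item 3: memory 11, value 60
Best: 68 rps.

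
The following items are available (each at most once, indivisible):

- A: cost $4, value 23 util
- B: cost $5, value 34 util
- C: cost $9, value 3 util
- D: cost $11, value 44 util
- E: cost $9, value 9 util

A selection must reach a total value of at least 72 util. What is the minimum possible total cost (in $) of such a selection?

16

Subsets with value ≥ 72, sorted by total cost:
- B+D: cost 16, value 78
- A+B+D: cost 20, value 101
Minimum cost: 16 $.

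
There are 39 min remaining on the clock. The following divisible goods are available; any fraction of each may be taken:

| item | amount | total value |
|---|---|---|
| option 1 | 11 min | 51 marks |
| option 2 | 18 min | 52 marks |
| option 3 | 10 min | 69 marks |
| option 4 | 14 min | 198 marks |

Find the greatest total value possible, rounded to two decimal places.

329.56

Take in order of value per unit:
- option 4 (198/14 per unit): all 14 → value 198, running total 198.00
- option 3 (69/10 per unit): all 10 → value 69, running total 267.00
- option 1 (51/11 per unit): all 11 → value 51, running total 318.00
- option 2 (52/18 per unit): 4 of 18 → value 4×52/18 = 11.5556, running total 329.56
Total 329.56.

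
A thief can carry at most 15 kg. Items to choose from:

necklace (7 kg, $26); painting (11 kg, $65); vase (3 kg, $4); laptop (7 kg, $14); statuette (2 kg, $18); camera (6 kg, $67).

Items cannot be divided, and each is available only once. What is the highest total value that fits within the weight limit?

$111

Check high-value combinations within 15 kg:
- necklace+statuette+camera: weight 7+2+6=15, value 26+18+67=111
- laptop+statuette+camera: weight 7+2+6=15, value 14+18+67=99
- necklace+camera: weight 7+6=13, value 26+67=93
- vase+statuette+camera: weight 3+2+6=11, value 4+18+67=89
Best: $111.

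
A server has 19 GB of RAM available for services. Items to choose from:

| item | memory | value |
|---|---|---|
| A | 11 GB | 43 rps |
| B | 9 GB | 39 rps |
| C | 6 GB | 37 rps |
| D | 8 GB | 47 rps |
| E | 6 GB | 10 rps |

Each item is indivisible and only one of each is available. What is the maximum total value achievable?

90 rps

This is a 0/1 knapsack; check combinations near the capacity.
- A+D: memory 11+8=19, value 43+47=90
- B+D: memory 9+8=17, value 39+47=86
- C+D: memory 6+8=14, value 37+47=84
- A+C: memory 11+6=17, value 43+37=80
Best: 90 rps.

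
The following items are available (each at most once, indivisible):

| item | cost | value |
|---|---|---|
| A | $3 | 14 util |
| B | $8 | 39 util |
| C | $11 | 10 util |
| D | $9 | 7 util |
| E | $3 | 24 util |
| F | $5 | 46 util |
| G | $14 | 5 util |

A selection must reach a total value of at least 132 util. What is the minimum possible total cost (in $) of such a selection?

30

Subsets with value ≥ 132, sorted by total cost:
- A+B+C+E+F: cost 30, value 133
- A+B+C+D+E+F: cost 39, value 140
- A+B+D+E+F+G: cost 42, value 135
- A+B+C+E+F+G: cost 44, value 138
Minimum cost: 30 $.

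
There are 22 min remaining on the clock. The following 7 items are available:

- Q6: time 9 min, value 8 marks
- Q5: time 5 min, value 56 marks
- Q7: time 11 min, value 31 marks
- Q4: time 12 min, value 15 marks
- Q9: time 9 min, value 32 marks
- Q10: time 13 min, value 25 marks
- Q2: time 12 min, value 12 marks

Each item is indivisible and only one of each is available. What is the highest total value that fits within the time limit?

Check high-value combinations within 22 min:
- Q5+Q9: time 5+9=14, value 56+32=88
- Q5+Q7: time 5+11=16, value 56+31=87
- Q5+Q10: time 5+13=18, value 56+25=81
Best: 88 marks.

88 marks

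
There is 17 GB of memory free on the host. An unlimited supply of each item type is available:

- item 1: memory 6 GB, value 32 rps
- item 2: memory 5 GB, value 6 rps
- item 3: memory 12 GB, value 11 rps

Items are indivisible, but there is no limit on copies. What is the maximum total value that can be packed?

70 rps

Best value-per-unit is item 1 at 32/6; filling with it alone gives 2×32 = 64.
Optimal mix: 2×item 1 + 1×item 2 → memory 17, value 70.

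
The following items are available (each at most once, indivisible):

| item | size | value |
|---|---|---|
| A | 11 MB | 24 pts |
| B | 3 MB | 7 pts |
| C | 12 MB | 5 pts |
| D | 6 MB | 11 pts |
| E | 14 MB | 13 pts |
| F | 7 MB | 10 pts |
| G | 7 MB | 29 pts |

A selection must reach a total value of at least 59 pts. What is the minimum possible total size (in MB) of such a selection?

21

Subsets with value ≥ 59, sorted by total size:
- A+B+G: size 21, value 60
- A+D+G: size 24, value 64
- A+F+G: size 25, value 63
Minimum size: 21 MB.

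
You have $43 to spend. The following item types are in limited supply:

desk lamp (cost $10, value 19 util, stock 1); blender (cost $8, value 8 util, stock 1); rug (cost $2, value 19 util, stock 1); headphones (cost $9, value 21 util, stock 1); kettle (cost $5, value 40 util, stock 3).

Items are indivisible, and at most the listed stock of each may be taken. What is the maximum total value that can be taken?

Best selections within cost 43 and stock limits:
- 1×desk lamp + 1×rug + 1×headphones + 3×kettle: cost 36, value 179
- 1×blender + 1×rug + 1×headphones + 3×kettle: cost 34, value 168
- 1×desk lamp + 1×blender + 1×headphones + 3×kettle: cost 42, value 168
Best: 179 util.

179 util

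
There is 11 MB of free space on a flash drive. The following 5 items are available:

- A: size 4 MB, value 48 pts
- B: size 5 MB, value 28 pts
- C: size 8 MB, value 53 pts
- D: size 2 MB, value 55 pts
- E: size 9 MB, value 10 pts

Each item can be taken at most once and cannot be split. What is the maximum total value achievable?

131 pts

Check high-value combinations within 11 MB:
- A+B+D: size 4+5+2=11, value 48+28+55=131
- C+D: size 8+2=10, value 53+55=108
- A+D: size 4+2=6, value 48+55=103
- B+D: size 5+2=7, value 28+55=83
- A+B: size 4+5=9, value 48+28=76
Best: 131 pts.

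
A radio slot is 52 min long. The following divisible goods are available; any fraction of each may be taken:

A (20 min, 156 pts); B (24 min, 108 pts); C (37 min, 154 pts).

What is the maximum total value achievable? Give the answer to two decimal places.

Take in order of value per unit:
- A (156/20 per unit): all 20 → value 156, running total 156.00
- B (108/24 per unit): all 24 → value 108, running total 264.00
- C (154/37 per unit): 8 of 37 → value 8×154/37 = 33.2973, running total 297.30
Total 297.30.

297.30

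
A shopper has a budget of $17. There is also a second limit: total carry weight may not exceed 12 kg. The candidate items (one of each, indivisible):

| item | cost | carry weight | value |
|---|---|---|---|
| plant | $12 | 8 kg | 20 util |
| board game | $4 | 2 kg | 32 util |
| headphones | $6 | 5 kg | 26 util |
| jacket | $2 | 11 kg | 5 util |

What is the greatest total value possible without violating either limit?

58 util

Feasible sets respecting both limits:
- board game+headphones: cost 10, carry weight 7, value 58
- plant+board game: cost 16, carry weight 10, value 52
- board game: cost 4, carry weight 2, value 32
Best: 58 util.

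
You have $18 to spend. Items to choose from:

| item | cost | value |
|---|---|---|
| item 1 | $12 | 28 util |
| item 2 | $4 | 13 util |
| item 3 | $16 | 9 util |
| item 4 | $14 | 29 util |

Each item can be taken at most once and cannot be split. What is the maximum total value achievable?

42 util

Check high-value combinations within $18:
- item 2+item 4: cost 4+14=18, value 13+29=42
- item 1+item 2: cost 12+4=16, value 28+13=41
- item 4: cost 14, value 29
Best: 42 util.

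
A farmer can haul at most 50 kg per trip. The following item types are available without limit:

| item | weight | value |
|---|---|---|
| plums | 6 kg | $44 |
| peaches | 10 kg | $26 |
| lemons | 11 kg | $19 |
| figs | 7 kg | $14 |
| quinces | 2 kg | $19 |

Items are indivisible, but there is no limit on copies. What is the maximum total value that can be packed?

$475

Best value-per-unit is quinces at 19/2, and filling with it alone uses weight 25×2=50. No mix of the others beats 25×19 = 475.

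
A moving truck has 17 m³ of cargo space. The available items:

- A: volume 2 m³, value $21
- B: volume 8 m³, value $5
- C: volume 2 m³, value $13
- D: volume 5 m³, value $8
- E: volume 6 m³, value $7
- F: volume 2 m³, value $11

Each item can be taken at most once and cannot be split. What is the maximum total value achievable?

Check high-value combinations within 17 m³:
- A+C+D+E+F: volume 2+2+5+6+2=17, value 21+13+8+7+11=60
- A+C+D+F: volume 2+2+5+2=11, value 21+13+8+11=53
- A+C+E+F: volume 2+2+6+2=12, value 21+13+7+11=52
- A+B+C+F: volume 2+8+2+2=14, value 21+5+13+11=50
- A+C+D+E: volume 2+2+5+6=15, value 21+13+8+7=49
Best: $60.

$60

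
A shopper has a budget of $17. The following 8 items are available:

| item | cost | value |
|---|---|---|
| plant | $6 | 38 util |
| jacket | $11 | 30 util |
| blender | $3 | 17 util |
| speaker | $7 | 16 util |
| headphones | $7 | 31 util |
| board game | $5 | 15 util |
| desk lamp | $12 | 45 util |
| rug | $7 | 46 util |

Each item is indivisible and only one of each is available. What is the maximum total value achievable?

Check high-value combinations within $17:
- plant+blender+rug: cost 6+3+7=16, value 38+17+46=101
- blender+headphones+rug: cost 3+7+7=17, value 17+31+46=94
- plant+blender+headphones: cost 6+3+7=16, value 38+17+31=86
Best: 101 util.

101 util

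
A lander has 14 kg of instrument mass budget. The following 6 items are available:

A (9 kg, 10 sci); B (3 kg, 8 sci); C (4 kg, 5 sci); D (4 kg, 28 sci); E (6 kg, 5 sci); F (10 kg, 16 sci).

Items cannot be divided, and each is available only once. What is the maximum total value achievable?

44 sci

Check high-value combinations within 14 kg:
- D+F: mass 4+10=14, value 28+16=44
- B+C+D: mass 3+4+4=11, value 8+5+28=41
- B+D+E: mass 3+4+6=13, value 8+28+5=41
- A+D: mass 9+4=13, value 10+28=38
- C+D+E: mass 4+4+6=14, value 5+28+5=38
Best: 44 sci.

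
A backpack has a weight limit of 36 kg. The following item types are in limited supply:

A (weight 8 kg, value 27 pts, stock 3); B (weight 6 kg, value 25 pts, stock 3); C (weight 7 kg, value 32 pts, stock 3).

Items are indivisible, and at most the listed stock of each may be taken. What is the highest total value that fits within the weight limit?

148 pts

Best selections within weight 36 and stock limits:
- 1×A + 1×B + 3×C: weight 35, value 148
- 2×B + 3×C: weight 33, value 146
- 2×A + 1×B + 2×C: weight 36, value 143
Best: 148 pts.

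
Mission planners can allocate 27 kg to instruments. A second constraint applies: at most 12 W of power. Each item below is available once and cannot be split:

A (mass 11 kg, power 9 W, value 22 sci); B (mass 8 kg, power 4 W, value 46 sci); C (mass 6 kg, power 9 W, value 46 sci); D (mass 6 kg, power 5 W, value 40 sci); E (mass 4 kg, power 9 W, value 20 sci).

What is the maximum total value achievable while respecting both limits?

Feasible sets respecting both limits:
- B+D: mass 14, power 9, value 86
- B: mass 8, power 4, value 46
- C: mass 6, power 9, value 46
- D: mass 6, power 5, value 40
Best: 86 sci.

86 sci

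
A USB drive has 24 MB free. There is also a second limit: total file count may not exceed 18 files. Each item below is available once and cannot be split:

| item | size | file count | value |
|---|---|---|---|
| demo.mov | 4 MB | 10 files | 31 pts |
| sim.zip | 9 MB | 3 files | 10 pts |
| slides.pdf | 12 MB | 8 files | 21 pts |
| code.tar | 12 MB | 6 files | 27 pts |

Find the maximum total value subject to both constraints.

58 pts

Feasible sets respecting both limits:
- demo.mov+code.tar: size 16, file count 16, value 58
- demo.mov+slides.pdf: size 16, file count 18, value 52
- slides.pdf+code.tar: size 24, file count 14, value 48
Best: 58 pts.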